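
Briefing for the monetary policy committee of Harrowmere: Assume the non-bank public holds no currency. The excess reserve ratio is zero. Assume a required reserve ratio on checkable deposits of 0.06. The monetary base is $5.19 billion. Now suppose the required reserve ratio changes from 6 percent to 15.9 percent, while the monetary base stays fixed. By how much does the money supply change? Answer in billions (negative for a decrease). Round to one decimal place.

-53.9 billion

Initially m₁ = 1 / (0.06) ≈ 16.6667, so M₁ = 16.6667 × 5.19 ≈ 86.5002 billion.
After the change m₂ = 1 / (0.159) ≈ 6.2893, so M₂ = 6.2893 × 5.19 ≈ 32.6415 billion.
ΔM = M₂ − M₁ = 32.6415 − 86.5002 = -53.8587 billion.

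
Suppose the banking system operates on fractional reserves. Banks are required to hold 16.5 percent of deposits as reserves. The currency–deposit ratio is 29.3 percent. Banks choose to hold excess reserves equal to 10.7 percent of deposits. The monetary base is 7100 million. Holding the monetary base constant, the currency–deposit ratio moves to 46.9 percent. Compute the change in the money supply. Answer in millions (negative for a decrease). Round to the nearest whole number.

-2173 million

Initially m₁ = (1 + 0.293) / (0.165 + 0.107 + 0.293) ≈ 2.28850, so M₁ = 2.28850 × 7100 = 16248.35 million.
After the change m₂ = (1 + 0.469) / (0.165 + 0.107 + 0.469) ≈ 1.98246, so M₂ = 1.98246 × 7100 = 14075.466 million.
ΔM = M₂ − M₁ = 14075.466 − 16248.35 = -2172.884 million.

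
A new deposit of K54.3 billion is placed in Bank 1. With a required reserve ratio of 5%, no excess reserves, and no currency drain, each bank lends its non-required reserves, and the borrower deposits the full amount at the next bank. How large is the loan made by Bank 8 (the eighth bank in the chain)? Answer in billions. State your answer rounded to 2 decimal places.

Each bank lends a fraction (1 − rr) = 0.9500 of the deposit it receives, so Bank 8 receives 54.3·0.9500^7 and lends 54.3·0.9500^8 ≈ 36.0237 billion.

K36.02 billion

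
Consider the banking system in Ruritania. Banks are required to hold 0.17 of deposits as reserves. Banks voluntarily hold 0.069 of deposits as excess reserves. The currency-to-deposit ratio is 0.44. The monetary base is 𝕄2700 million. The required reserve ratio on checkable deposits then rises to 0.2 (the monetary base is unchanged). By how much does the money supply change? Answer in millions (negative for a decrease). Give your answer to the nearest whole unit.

-242 million

Initially m₁ = (1 + 0.44) / (0.17 + 0.069 + 0.44) ≈ 2.12077, so M₁ = 2.12077 × 2700 = 5726.079 million.
After the change m₂ = (1 + 0.44) / (0.2 + 0.069 + 0.44) ≈ 2.03103, so M₂ = 2.03103 × 2700 = 5483.781 million.
ΔM = M₂ − M₁ = 5483.781 − 5726.079 = -242.298 million.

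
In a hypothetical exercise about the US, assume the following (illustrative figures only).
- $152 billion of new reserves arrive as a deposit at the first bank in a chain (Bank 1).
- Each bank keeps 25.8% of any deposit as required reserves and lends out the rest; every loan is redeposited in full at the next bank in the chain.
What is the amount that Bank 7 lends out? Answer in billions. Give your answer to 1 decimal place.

Each bank lends a fraction (1 − rr) = 0.7420 of the deposit it receives, so Bank 7 receives 152·0.7420^6 and lends 152·0.7420^7 ≈ 18.8222 billion.

$18.8 billion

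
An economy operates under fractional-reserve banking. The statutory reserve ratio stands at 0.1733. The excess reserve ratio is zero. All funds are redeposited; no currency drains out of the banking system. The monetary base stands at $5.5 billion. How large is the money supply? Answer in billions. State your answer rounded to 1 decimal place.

With no currency drain or excess reserves, the money multiplier is m = 1/rr = 1/0.1733 ≈ 5.7703.
Money supply M = m × MB = 5.7703 × 5.5 ≈ 31.7366 billion.

$31.7 billion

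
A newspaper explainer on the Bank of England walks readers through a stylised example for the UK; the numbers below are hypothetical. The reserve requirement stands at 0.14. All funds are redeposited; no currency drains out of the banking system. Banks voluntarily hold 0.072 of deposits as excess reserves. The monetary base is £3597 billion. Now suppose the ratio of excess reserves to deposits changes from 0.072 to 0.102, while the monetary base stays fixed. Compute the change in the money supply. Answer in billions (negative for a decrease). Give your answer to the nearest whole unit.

-2103 billion

Initially m₁ = 1 / (0.14 + 0.072) ≈ 4.71698, so M₁ = 4.71698 × 3597 ≈ 16966.9771 billion.
After the change m₂ = 1 / (0.14 + 0.102) ≈ 4.13223, so M₂ = 4.13223 × 3597 ≈ 14863.6313 billion.
ΔM = M₂ − M₁ = 14863.6313 − 16966.9771 = -2103.3458 billion.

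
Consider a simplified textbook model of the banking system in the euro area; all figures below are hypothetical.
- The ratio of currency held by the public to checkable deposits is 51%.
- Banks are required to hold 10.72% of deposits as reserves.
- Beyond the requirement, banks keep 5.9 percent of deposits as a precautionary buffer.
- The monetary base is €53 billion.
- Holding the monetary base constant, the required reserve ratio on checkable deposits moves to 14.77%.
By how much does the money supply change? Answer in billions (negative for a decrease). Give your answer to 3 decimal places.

-6.688 billion

Initially m₁ = (1 + 0.51) / (0.1072 + 0.059 + 0.51) ≈ 2.233067, so M₁ = 2.233067 × 53 ≈ 118.3526 billion.
After the change m₂ = (1 + 0.51) / (0.1477 + 0.059 + 0.51) ≈ 2.106879, so M₂ = 2.106879 × 53 ≈ 111.6646 billion.
ΔM = M₂ − M₁ = 111.6646 − 118.3526 = -6.688 billion.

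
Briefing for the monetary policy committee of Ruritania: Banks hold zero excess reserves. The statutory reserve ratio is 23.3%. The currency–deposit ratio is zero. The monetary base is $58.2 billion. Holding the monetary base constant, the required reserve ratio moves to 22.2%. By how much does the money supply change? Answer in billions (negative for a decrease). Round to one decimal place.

$12.4 billion

Initially m₁ = 1 / (0.233) ≈ 4.2918, so M₁ = 4.2918 × 58.2 ≈ 249.7828 billion.
After the change m₂ = 1 / (0.222) ≈ 4.5045, so M₂ = 4.5045 × 58.2 = 262.1619 billion.
ΔM = M₂ − M₁ = 262.1619 − 249.7828 = 12.3791 billion.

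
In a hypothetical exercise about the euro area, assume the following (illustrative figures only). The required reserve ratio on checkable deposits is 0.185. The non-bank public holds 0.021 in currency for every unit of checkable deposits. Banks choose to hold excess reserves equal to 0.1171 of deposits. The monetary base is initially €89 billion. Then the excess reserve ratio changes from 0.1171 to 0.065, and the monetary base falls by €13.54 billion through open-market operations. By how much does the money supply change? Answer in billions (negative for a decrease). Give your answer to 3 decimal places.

Before: m₁ = (1 + 0.021) / (0.185 + 0.1171 + 0.021) ≈ 3.160012, MB₁ = 89, so M₁ = 3.160012 × 89 ≈ 281.2411 billion.
After: m₂ = (1 + 0.021) / (0.185 + 0.065 + 0.021) ≈ 3.767528, MB₂ = 89 − 13.54 = 75.46, so M₂ = 3.767528 × 75.46 ≈ 284.2977 billion.
ΔM = M₂ − M₁ = 284.2977 − 281.2411 = 3.0566 billion.

€3.057 billion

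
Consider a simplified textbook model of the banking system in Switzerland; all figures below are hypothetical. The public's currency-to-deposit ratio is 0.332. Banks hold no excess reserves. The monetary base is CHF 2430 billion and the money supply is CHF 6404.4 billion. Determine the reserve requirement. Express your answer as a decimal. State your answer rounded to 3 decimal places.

Using m = M/MB = 6404.4/2430 ≈ 2.635556. Since m = (1 + c)/(c + rr + e), the denominator satisfies c + rr + e = (1 + c)/m = (1 + 0.332) / 2.635556 ≈ 0.505396.
With c = 0.332 and e = 0, the reserve requirement is 0.505396 − 0.332 − 0 = 0.173396.

0.173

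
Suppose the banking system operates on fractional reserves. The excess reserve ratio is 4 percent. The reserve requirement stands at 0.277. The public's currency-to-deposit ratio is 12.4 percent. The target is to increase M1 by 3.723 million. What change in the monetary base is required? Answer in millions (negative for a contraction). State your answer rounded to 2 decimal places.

The money multiplier is m = (1 + c) / (rr + e + c) = (1 + 0.124) / (0.277 + 0.04 + 0.124) ≈ 2.5488.
ΔMB = ΔM / m = (+3.723) / 2.5488 ≈ 1.4607 million.

1.46 million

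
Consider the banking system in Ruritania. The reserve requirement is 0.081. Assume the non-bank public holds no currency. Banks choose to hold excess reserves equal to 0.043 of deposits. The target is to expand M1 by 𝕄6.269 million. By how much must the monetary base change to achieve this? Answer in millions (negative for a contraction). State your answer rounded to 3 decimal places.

The money multiplier is m = 1 / (rr + e) = 1 / (0.081 + 0.043) ≈ 8.06452.
ΔMB = ΔM / m = (+6.269) / 8.06452 ≈ 0.7774 million.

𝕄0.777 million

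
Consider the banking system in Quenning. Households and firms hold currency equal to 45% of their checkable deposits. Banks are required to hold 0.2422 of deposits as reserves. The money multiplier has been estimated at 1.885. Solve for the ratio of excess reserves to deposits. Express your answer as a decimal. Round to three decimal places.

Using m = 1.885. Since m = (1 + c)/(c + rr + e), the denominator satisfies c + rr + e = (1 + c)/m = (1 + 0.45) / 1.885 ≈ 0.769231.
With c = 0.45 and rr = 0.2422, the ratio of excess reserves to deposits is 0.769231 − 0.45 − 0.2422 = 0.077031.

0.077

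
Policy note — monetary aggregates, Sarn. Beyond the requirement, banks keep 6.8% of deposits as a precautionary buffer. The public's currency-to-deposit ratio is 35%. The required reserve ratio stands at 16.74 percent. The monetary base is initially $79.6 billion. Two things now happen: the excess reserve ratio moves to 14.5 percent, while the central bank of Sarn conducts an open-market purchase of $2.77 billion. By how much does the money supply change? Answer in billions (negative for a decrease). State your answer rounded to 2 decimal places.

-15.69 billion

Before: m₁ = (1 + 0.35) / (0.1674 + 0.068 + 0.35) ≈ 2.30612, MB₁ = 79.6, so M₁ = 2.30612 × 79.6 ≈ 183.5672 billion.
After: m₂ = (1 + 0.35) / (0.1674 + 0.145 + 0.35) ≈ 2.03804, MB₂ = 79.6 + 2.77 = 82.37, so M₂ = 2.03804 × 82.37 ≈ 167.8734 billion.
ΔM = M₂ − M₁ = 167.8734 − 183.5672 = -15.6938 billion.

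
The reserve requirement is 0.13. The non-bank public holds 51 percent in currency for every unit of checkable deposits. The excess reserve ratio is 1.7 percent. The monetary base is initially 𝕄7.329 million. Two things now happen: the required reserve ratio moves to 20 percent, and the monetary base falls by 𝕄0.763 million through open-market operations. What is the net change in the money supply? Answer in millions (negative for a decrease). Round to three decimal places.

-3.207 million

Before: m₁ = (1 + 0.51) / (0.13 + 0.017 + 0.51) ≈ 2.29833, MB₁ = 7.329, so M₁ = 2.29833 × 7.329 ≈ 16.8445 million.
After: m₂ = (1 + 0.51) / (0.2 + 0.017 + 0.51) ≈ 2.07703, MB₂ = 7.329 − 0.763 = 6.566, so M₂ = 2.07703 × 6.566 ≈ 13.6378 million.
ΔM = M₂ − M₁ = 13.6378 − 16.8445 = -3.2067 million.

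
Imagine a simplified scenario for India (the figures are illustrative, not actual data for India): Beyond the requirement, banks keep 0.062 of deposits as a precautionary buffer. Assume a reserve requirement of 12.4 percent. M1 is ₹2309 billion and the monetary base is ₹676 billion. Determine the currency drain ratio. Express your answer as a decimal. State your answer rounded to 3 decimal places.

0.151

Using m = M/MB = 2309/676 ≈ 3.415680. From m = (1 + c)/(c + rr + e), rearranging gives 1 + c = m·(c + rr + e), so c·(1 − m) = m·(rr + e) − 1.
Hence c = [m·(rr + e) − 1]/(1 − m) = [3.415680 × (0.124 + 0.062) − 1] / (1 − 3.415680) ≈ 0.150965.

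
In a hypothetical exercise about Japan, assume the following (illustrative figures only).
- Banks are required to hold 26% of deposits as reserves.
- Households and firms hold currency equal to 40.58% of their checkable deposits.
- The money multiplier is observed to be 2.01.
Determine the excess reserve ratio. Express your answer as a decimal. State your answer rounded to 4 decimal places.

0.0336

Using m = 2.01. Since m = (1 + c)/(c + rr + e), the denominator satisfies c + rr + e = (1 + c)/m = (1 + 0.4058) / 2.01 ≈ 0.699403.
With c = 0.4058 and rr = 0.26, the excess reserve ratio is 0.699403 − 0.4058 − 0.26 = 0.033603.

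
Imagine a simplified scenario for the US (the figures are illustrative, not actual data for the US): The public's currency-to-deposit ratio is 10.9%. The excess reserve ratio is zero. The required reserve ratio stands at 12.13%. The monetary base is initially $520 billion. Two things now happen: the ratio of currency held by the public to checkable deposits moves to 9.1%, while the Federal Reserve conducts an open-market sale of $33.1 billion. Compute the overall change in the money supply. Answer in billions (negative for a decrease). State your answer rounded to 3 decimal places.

Before: m₁ = (1 + 0.109) / (0.1213 + 0.109) ≈ 4.8154581, MB₁ = 520, so M₁ = 4.8154581 × 520 ≈ 2504.0382 billion.
After: m₂ = (1 + 0.091) / (0.1213 + 0.091) ≈ 5.1389543, MB₂ = 520 − 33.1 = 486.9, so M₂ = 5.1389543 × 486.9 ≈ 2502.1568 billion.
ΔM = M₂ − M₁ = 2502.1568 − 2504.0382 = -1.8814 billion.

-1.881 billion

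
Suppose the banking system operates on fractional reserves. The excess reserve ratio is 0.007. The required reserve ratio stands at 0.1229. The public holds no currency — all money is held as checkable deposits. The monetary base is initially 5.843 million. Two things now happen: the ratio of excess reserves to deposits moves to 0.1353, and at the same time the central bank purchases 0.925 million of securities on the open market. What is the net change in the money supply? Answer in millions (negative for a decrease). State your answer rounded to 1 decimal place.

-18.8 million

Before: m₁ = 1 / (0.1229 + 0.007) ≈ 7.6982, MB₁ = 5.843, so M₁ = 7.6982 × 5.843 ≈ 44.9806 million.
After: m₂ = 1 / (0.1229 + 0.1353) ≈ 3.8730, MB₂ = 5.843 + 0.925 = 6.768, so M₂ = 3.8730 × 6.768 ≈ 26.2125 million.
ΔM = M₂ − M₁ = 26.2125 − 44.9806 = -18.7681 million.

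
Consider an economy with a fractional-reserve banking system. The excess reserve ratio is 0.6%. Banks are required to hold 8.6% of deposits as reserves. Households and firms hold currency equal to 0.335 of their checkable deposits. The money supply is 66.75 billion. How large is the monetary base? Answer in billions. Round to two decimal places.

The money multiplier is m = (1 + c) / (rr + e + c) = (1 + 0.335) / (0.086 + 0.006 + 0.335) ≈ 3.12646.
MB = M / m = 66.75 / 3.12646 ≈ 21.35 billion.

21.35 billion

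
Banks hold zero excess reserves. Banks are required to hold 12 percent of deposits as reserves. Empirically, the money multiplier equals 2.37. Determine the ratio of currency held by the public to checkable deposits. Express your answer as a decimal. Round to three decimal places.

0.522

Using m = 2.37. From m = (1 + c)/(c + rr + e), rearranging gives 1 + c = m·(c + rr + e), so c·(1 − m) = m·(rr + e) − 1.
Hence c = [m·(rr + e) − 1]/(1 − m) = [2.37 × (0.12 + 0) − 1] / (1 − 2.37) ≈ 0.522336.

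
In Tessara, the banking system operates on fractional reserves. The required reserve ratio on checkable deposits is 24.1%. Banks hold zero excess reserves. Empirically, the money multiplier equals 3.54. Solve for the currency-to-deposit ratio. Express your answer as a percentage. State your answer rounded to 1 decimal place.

5.8%

Using m = 3.54. From m = (1 + c)/(c + rr + e), rearranging gives 1 + c = m·(c + rr + e), so c·(1 − m) = m·(rr + e) − 1.
Hence c = [m·(rr + e) − 1]/(1 − m) = [3.54 × (0.241 + 0) − 1] / (1 − 3.54) ≈ 0.057819.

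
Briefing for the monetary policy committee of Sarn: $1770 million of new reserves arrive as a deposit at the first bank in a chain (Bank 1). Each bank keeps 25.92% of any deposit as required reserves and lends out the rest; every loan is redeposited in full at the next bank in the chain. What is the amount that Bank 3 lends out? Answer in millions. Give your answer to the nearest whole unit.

$720 million

Each bank lends a fraction (1 − rr) = 0.7408 of the deposit it receives, so Bank 3 receives 1770·0.7408^2 and lends 1770·0.7408^3 ≈ 719.5752 million.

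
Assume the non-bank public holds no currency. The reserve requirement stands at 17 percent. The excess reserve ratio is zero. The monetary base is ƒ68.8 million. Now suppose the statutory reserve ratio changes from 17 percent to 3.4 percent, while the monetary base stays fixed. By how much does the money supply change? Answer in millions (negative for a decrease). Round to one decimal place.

Initially m₁ = 1 / (0.17) ≈ 5.8824, so M₁ = 5.8824 × 68.8 ≈ 404.7091 million.
After the change m₂ = 1 / (0.034) ≈ 29.4118, so M₂ = 29.4118 × 68.8 ≈ 2023.5318 million.
ΔM = M₂ − M₁ = 2023.5318 − 404.7091 = 1618.8227 million.

ƒ1618.8 million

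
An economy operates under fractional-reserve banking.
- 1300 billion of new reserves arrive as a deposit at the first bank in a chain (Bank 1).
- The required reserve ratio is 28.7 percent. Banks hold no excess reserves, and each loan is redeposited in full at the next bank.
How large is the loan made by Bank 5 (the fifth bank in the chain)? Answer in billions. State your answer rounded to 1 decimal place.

239.5 billion

Each bank lends a fraction (1 − rr) = 0.7130 of the deposit it receives, so Bank 5 receives 1300·0.7130^4 and lends 1300·0.7130^5 ≈ 239.5471 billion.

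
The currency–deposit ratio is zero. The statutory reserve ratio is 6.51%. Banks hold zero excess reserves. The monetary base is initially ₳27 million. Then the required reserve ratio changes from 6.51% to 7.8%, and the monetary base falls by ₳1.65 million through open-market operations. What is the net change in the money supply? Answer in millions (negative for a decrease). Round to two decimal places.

Before: m₁ = 1 / (0.0651) ≈ 15.36098, MB₁ = 27, so M₁ = 15.36098 × 27 ≈ 414.7465 million.
After: m₂ = 1 / (0.078) ≈ 12.82051, MB₂ = 27 − 1.65 = 25.35, so M₂ = 12.82051 × 25.35 ≈ 324.9999 million.
ΔM = M₂ − M₁ = 324.9999 − 414.7465 = -89.7466 million.

-89.75 million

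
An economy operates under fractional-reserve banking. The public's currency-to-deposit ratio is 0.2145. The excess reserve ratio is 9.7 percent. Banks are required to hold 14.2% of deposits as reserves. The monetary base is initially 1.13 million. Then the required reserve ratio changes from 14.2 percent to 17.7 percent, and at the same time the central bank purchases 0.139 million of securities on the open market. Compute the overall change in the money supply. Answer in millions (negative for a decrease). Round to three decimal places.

Before: m₁ = (1 + 0.2145) / (0.142 + 0.097 + 0.2145) ≈ 2.67806, MB₁ = 1.13, so M₁ = 2.67806 × 1.13 ≈ 3.0262 million.
After: m₂ = (1 + 0.2145) / (0.177 + 0.097 + 0.2145) ≈ 2.48618, MB₂ = 1.13 + 0.139 = 1.269, so M₂ = 2.48618 × 1.269 ≈ 3.155 million.
ΔM = M₂ − M₁ = 3.155 − 3.0262 = 0.1288 million.

0.129 million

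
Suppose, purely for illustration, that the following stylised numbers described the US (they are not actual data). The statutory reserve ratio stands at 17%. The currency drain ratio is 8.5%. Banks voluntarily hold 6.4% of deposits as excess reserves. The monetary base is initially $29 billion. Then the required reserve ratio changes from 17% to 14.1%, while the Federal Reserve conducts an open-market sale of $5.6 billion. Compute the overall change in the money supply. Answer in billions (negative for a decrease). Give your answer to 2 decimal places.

Before: m₁ = (1 + 0.085) / (0.17 + 0.064 + 0.085) ≈ 3.40125, MB₁ = 29, so M₁ = 3.40125 × 29 ≈ 98.6363 billion.
After: m₂ = (1 + 0.085) / (0.141 + 0.064 + 0.085) ≈ 3.74138, MB₂ = 29 − 5.6 = 23.4, so M₂ = 3.74138 × 23.4 ≈ 87.5483 billion.
ΔM = M₂ − M₁ = 87.5483 − 98.6363 = -11.088 billion.

-11.09 billion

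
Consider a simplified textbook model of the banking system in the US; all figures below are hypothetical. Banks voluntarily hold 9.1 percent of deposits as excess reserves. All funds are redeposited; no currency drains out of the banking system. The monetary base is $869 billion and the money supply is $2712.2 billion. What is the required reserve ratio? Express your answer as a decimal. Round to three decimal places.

Using m = M/MB = 2712.2/869 ≈ 3.121059. Since m = (1 + c)/(c + rr + e), the denominator satisfies c + rr + e = (1 + c)/m = (1 + 0) / 3.121059 ≈ 0.320404.
With c = 0 and e = 0.091, the required reserve ratio is 0.320404 − 0 − 0.091 = 0.229404.

0.229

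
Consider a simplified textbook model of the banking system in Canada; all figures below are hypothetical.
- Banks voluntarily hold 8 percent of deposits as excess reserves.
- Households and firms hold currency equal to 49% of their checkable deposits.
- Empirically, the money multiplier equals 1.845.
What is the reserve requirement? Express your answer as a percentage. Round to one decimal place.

Using m = 1.845. Since m = (1 + c)/(c + rr + e), the denominator satisfies c + rr + e = (1 + c)/m = (1 + 0.49) / 1.845 ≈ 0.807588.
With c = 0.49 and e = 0.08, the reserve requirement is 0.807588 − 0.49 − 0.08 = 0.237588.

23.8%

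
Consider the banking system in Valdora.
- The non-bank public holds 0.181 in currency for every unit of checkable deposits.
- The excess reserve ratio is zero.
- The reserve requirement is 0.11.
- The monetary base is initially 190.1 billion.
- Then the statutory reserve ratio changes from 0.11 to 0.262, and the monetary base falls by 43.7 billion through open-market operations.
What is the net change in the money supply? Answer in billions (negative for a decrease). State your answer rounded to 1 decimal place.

Before: m₁ = (1 + 0.181) / (0.11 + 0.181) ≈ 4.05842, MB₁ = 190.1, so M₁ = 4.05842 × 190.1 ≈ 771.5056 billion.
After: m₂ = (1 + 0.181) / (0.262 + 0.181) ≈ 2.66591, MB₂ = 190.1 − 43.7 = 146.4, so M₂ = 2.66591 × 146.4 ≈ 390.2892 billion.
ΔM = M₂ − M₁ = 390.2892 − 771.5056 = -381.2164 billion.

-381.2 billion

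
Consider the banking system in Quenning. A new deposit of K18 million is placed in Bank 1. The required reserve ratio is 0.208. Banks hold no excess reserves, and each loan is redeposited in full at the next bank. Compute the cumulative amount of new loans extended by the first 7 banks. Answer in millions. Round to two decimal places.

K55.14 million

Bank i lends (1 − rr)^i of the original deposit: Bank 1 lends 18·0.7920 = 14.2560, Bank 2 lends 18·0.7920² ≈ 11.2908, and so on.
Summing a geometric series: total = 18·[0.7920·(1 − 0.7920^7) / (1 − 0.7920)] ≈ 55.1414 million.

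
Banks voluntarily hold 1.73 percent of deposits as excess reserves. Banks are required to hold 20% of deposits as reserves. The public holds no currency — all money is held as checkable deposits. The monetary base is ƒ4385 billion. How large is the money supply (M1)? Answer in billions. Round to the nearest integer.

The money multiplier is m = 1 / (rr + e) = 1 / (0.2 + 0.0173) ≈ 4.60193.
So M = m × MB = 4.60193 × 4385 ≈ 20179.4631 billion.

ƒ20179 billion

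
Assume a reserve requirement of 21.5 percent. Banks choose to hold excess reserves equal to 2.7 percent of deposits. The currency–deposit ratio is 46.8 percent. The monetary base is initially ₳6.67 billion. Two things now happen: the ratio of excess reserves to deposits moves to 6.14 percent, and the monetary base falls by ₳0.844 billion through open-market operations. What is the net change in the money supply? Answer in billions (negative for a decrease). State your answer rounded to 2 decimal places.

Before: m₁ = (1 + 0.468) / (0.215 + 0.027 + 0.468) ≈ 2.0676, MB₁ = 6.67, so M₁ = 2.0676 × 6.67 ≈ 13.7909 billion.
After: m₂ = (1 + 0.468) / (0.215 + 0.0614 + 0.468) ≈ 1.9721, MB₂ = 6.67 − 0.844 = 5.826, so M₂ = 1.9721 × 5.826 ≈ 11.4895 billion.
ΔM = M₂ − M₁ = 11.4895 − 13.7909 = -2.3014 billion.

-2.30 billion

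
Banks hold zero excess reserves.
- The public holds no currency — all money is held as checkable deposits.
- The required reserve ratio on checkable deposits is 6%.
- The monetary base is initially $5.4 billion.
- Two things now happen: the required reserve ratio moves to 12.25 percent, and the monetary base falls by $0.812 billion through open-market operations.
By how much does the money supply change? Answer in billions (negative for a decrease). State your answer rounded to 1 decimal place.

Before: m₁ = 1 / (0.06) ≈ 16.6667, MB₁ = 5.4, so M₁ = 16.6667 × 5.4 ≈ 90.0002 billion.
After: m₂ = 1 / (0.1225) ≈ 8.1633, MB₂ = 5.4 − 0.812 = 4.588, so M₂ = 8.1633 × 4.588 ≈ 37.4532 billion.
ΔM = M₂ − M₁ = 37.4532 − 90.0002 = -52.547 billion.

-52.5 billion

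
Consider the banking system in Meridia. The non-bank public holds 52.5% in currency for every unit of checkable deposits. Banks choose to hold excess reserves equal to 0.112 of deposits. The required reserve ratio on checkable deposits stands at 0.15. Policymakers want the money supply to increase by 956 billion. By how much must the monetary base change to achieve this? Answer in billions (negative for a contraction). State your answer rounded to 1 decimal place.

493.4 billion

The money multiplier is m = (1 + c) / (rr + e + c) = (1 + 0.525) / (0.15 + 0.112 + 0.525) ≈ 1.93774.
ΔMB = ΔM / m = (+956) / 1.93774 ≈ 493.3582 billion.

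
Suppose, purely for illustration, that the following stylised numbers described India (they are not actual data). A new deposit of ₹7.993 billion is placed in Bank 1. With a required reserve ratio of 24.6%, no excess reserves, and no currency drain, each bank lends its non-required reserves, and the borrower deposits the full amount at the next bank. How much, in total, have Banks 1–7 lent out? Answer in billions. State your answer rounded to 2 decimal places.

₹21.10 billion

Bank i lends (1 − rr)^i of the original deposit: Bank 1 lends 7.993·0.7540 ≈ 6.0267, Bank 2 lends 7.993·0.7540² ≈ 4.5441, and so on.
Summing a geometric series: total = 7.993·[0.7540·(1 − 0.7540^7) / (1 − 0.7540)] ≈ 21.1046 billion.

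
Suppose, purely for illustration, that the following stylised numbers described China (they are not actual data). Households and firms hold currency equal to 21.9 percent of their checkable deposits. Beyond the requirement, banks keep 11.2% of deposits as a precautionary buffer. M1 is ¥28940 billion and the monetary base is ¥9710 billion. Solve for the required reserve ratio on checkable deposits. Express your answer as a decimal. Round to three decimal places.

0.078

Using m = M/MB = 28940/9710 ≈ 2.980433. Since m = (1 + c)/(c + rr + e), the denominator satisfies c + rr + e = (1 + c)/m = (1 + 0.219) / 2.980433 ≈ 0.409001.
With c = 0.219 and e = 0.112, the required reserve ratio on checkable deposits is 0.409001 − 0.219 − 0.112 = 0.078001.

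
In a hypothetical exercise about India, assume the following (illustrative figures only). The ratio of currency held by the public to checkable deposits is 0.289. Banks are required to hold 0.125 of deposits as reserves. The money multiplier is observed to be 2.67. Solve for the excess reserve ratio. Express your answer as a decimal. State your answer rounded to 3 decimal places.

0.069

Using m = 2.67. Since m = (1 + c)/(c + rr + e), the denominator satisfies c + rr + e = (1 + c)/m = (1 + 0.289) / 2.67 ≈ 0.482772.
With c = 0.289 and rr = 0.125, the excess reserve ratio is 0.482772 − 0.289 − 0.125 = 0.068772.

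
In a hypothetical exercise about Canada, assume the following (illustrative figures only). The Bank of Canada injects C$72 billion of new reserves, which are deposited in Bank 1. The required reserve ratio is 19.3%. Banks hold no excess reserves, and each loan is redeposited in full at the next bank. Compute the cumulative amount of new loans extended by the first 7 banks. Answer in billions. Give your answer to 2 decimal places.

Bank i lends (1 − rr)^i of the original deposit: Bank 1 lends 72·0.8070 = 58.1040, Bank 2 lends 72·0.8070² ≈ 46.8899, and so on.
Summing a geometric series: total = 72·[0.8070·(1 − 0.8070^7) / (1 − 0.8070)] ≈ 233.9507 billion.

C$233.95 billion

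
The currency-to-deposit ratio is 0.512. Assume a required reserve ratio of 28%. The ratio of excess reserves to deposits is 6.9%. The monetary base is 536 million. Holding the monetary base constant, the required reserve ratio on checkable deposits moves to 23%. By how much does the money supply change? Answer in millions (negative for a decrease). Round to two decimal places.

58.03 million

Initially m₁ = (1 + 0.512) / (0.28 + 0.069 + 0.512) ≈ 1.756098, so M₁ = 1.756098 × 536 ≈ 941.2685 million.
After the change m₂ = (1 + 0.512) / (0.23 + 0.069 + 0.512) ≈ 1.864365, so M₂ = 1.864365 × 536 ≈ 999.2996 million.
ΔM = M₂ − M₁ = 999.2996 − 941.2685 = 58.0311 million.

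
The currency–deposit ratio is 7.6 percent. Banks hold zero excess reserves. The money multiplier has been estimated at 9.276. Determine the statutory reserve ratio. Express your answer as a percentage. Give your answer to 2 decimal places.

Using m = 9.276. Since m = (1 + c)/(c + rr + e), the denominator satisfies c + rr + e = (1 + c)/m = (1 + 0.076) / 9.276 ≈ 0.115998.
With c = 0.076 and e = 0, the statutory reserve ratio is 0.115998 − 0.076 − 0 = 0.039998.

4.00%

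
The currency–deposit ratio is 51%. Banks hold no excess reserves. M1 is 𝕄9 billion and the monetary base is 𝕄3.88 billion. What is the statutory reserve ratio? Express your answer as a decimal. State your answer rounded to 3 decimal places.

0.141

Using m = M/MB = 9/3.88 ≈ 2.319588. Since m = (1 + c)/(c + rr + e), the denominator satisfies c + rr + e = (1 + c)/m = (1 + 0.51) / 2.319588 ≈ 0.650978.
With c = 0.51 and e = 0, the statutory reserve ratio is 0.650978 − 0.51 − 0 = 0.140978.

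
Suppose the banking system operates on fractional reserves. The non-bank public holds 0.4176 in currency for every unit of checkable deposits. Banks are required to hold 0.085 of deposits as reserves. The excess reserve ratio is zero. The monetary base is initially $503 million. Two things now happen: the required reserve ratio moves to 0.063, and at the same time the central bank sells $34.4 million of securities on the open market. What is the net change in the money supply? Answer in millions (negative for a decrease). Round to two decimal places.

Before: m₁ = (1 + 0.4176) / (0.085 + 0.4176) ≈ 2.820533, MB₁ = 503, so M₁ = 2.820533 × 503 ≈ 1418.7281 million.
After: m₂ = (1 + 0.4176) / (0.063 + 0.4176) ≈ 2.949646, MB₂ = 503 − 34.4 = 468.6, so M₂ = 2.949646 × 468.6 ≈ 1382.2041 million.
ΔM = M₂ − M₁ = 1382.2041 − 1418.7281 = -36.524 million.

-36.52 million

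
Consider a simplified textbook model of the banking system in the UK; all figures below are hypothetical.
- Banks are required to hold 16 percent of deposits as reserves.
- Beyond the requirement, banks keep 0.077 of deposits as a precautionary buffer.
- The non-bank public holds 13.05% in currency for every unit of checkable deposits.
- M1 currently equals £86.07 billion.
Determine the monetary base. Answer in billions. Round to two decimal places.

The money multiplier is m = (1 + c) / (rr + e + c) = (1 + 0.1305) / (0.16 + 0.077 + 0.1305) ≈ 3.07619.
MB = M / m = 86.07 / 3.07619 ≈ 27.9794 billion.

£27.98 billion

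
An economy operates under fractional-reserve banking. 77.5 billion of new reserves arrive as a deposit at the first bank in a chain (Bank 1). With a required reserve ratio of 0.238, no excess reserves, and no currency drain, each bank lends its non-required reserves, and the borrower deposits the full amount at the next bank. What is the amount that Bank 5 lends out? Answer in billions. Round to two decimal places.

19.91 billion

Each bank lends a fraction (1 − rr) = 0.7620 of the deposit it receives, so Bank 5 receives 77.5·0.7620^4 and lends 77.5·0.7620^5 ≈ 19.9102 billion.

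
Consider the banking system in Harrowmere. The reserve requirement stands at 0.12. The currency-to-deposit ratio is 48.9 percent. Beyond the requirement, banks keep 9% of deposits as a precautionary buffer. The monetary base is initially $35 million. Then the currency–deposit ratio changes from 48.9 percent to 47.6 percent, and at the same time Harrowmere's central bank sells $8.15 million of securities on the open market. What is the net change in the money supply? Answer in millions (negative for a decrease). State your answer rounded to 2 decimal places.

Before: m₁ = (1 + 0.489) / (0.12 + 0.09 + 0.489) ≈ 2.13019, MB₁ = 35, so M₁ = 2.13019 × 35 ≈ 74.5566 million.
After: m₂ = (1 + 0.476) / (0.12 + 0.09 + 0.476) ≈ 2.15160, MB₂ = 35 − 8.15 = 26.85, so M₂ = 2.15160 × 26.85 ≈ 57.7705 million.
ΔM = M₂ − M₁ = 57.7705 − 74.5566 = -16.7861 million.

-16.79 million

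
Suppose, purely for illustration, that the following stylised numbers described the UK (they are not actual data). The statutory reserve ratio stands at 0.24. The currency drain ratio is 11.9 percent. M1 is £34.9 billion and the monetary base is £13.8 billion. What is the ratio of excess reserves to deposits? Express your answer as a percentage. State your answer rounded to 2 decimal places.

8.35%

Using m = M/MB = 34.9/13.8 ≈ 2.528986. Since m = (1 + c)/(c + rr + e), the denominator satisfies c + rr + e = (1 + c)/m = (1 + 0.119) / 2.528986 ≈ 0.442470.
With c = 0.119 and rr = 0.24, the ratio of excess reserves to deposits is 0.442470 − 0.119 − 0.24 = 0.08347.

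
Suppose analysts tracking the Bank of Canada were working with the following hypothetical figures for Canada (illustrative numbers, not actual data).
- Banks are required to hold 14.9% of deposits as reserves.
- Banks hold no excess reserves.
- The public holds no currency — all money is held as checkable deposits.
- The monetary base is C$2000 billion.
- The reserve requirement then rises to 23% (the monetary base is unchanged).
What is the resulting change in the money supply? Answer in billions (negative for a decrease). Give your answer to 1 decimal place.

-4727.2 billion

Initially m₁ = 1 / (0.149) ≈ 6.711409, so M₁ = 6.711409 × 2000 = 13422.818 billion.
After the change m₂ = 1 / (0.23) ≈ 4.347826, so M₂ = 4.347826 × 2000 = 8695.652 billion.
ΔM = M₂ − M₁ = 8695.652 − 13422.818 = -4727.166 billion.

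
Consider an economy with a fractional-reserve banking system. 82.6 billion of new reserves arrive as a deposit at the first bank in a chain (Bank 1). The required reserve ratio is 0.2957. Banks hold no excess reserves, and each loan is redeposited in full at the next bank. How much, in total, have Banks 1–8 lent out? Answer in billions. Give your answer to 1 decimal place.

184.8 billion

Bank i lends (1 − rr)^i of the original deposit: Bank 1 lends 82.6·0.7043 ≈ 58.1752, Bank 2 lends 82.6·0.7043² ≈ 40.9728, and so on.
Summing a geometric series: total = 82.6·[0.7043·(1 − 0.7043^8) / (1 − 0.7043)] ≈ 184.8262 billion.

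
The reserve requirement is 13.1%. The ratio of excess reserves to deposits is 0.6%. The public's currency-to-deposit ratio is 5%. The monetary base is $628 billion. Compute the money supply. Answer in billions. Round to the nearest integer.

$3526 billion

The money multiplier is m = (1 + c) / (rr + e + c) = (1 + 0.05) / (0.131 + 0.006 + 0.05) ≈ 5.6150.
So M = m × MB = 5.6150 × 628 = 3526.22 billion.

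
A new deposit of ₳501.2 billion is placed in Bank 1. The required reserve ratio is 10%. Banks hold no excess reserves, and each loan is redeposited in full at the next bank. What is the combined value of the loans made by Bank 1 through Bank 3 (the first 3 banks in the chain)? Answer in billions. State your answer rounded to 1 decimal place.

Bank i lends (1 − rr)^i of the original deposit: Bank 1 lends 501.2·0.9000 = 451.0800, Bank 2 lends 501.2·0.9000² = 405.9720, and so on.
Summing a geometric series: total = 501.2·[0.9000·(1 − 0.9000^3) / (1 − 0.9000)] = 1222.4268 billion.

₳1222.4 billion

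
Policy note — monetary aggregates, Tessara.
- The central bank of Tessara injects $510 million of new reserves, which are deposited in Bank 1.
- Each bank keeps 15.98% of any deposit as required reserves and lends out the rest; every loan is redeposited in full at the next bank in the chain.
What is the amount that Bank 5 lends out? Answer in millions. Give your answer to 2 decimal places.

$213.54 million

Each bank lends a fraction (1 − rr) = 0.8402 of the deposit it receives, so Bank 5 receives 510·0.8402^4 and lends 510·0.8402^5 ≈ 213.5421 million.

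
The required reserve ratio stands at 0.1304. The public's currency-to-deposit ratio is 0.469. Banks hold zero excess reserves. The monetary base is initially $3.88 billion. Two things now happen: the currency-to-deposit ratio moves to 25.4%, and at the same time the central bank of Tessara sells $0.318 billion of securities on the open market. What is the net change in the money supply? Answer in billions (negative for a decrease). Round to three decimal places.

Before: m₁ = (1 + 0.469) / (0.1304 + 0.469) ≈ 2.45078, MB₁ = 3.88, so M₁ = 2.45078 × 3.88 ≈ 9.509 billion.
After: m₂ = (1 + 0.254) / (0.1304 + 0.254) ≈ 3.26223, MB₂ = 3.88 − 0.318 = 3.562, so M₂ = 3.26223 × 3.562 ≈ 11.6201 billion.
ΔM = M₂ − M₁ = 11.6201 − 9.509 = 2.1111 billion.

$2.111 billion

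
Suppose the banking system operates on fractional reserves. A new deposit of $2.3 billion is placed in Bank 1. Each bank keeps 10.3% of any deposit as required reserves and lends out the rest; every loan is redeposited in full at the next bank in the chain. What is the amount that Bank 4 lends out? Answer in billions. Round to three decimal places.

$1.489 billion

Each bank lends a fraction (1 − rr) = 0.8970 of the deposit it receives, so Bank 4 receives 2.3·0.8970^3 and lends 2.3·0.8970^4 ≈ 1.4890 billion.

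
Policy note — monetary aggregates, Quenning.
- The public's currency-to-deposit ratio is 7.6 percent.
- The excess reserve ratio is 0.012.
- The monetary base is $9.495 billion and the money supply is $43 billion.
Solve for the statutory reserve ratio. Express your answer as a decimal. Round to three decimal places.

0.150

Using m = M/MB = 43/9.495 ≈ 4.528699. Since m = (1 + c)/(c + rr + e), the denominator satisfies c + rr + e = (1 + c)/m = (1 + 0.076) / 4.528699 ≈ 0.237596.
With c = 0.076 and e = 0.012, the statutory reserve ratio is 0.237596 − 0.076 − 0.012 = 0.149596.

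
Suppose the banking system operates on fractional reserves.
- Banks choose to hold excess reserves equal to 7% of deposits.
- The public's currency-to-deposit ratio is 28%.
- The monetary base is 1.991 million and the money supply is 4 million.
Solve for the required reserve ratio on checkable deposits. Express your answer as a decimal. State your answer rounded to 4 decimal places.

Using m = M/MB = 4/1.991 ≈ 2.009041. Since m = (1 + c)/(c + rr + e), the denominator satisfies c + rr + e = (1 + c)/m = (1 + 0.28) / 2.009041 ≈ 0.637120.
With c = 0.28 and e = 0.07, the required reserve ratio on checkable deposits is 0.637120 − 0.28 − 0.07 = 0.28712.

0.2871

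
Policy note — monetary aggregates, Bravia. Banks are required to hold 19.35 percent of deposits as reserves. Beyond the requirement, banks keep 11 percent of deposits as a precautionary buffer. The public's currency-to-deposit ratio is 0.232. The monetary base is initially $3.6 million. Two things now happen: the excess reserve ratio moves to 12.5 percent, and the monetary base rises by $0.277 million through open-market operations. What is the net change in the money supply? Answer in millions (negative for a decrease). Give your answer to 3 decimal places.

Before: m₁ = (1 + 0.232) / (0.1935 + 0.11 + 0.232) ≈ 2.30065, MB₁ = 3.6, so M₁ = 2.30065 × 3.6 ≈ 8.2823 million.
After: m₂ = (1 + 0.232) / (0.1935 + 0.125 + 0.232) ≈ 2.23797, MB₂ = 3.6 + 0.277 = 3.877, so M₂ = 2.23797 × 3.877 ≈ 8.6766 million.
ΔM = M₂ − M₁ = 8.6766 − 8.2823 = 0.3943 million.

$0.394 million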